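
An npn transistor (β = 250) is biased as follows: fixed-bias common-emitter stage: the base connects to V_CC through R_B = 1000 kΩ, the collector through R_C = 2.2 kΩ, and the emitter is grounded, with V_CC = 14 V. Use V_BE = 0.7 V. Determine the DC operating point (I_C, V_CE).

I_C ≈ 3.3 mA, V_CE ≈ 6.7 V

Base loop: V_CC = I_B·R_B + V_BE, so I_B = (14 − 0.7)/1000 kΩ = 0.0133 mA.
In the active region I_C = β·I_B = 250 × 0.0133 = 3.33 mA.
Collector loop: V_CE = V_CC − I_C·R_C = 14 − 3.33×2.2 = 6.68 V.
Since V_CE = 6.68 V > V_CE(sat) ≈ 0.2 V, the transistor is in the active region as assumed.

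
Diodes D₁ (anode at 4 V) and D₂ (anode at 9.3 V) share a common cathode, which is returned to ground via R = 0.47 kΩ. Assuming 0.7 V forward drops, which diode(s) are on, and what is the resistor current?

Assume both conduct. Then node N would need to be at both 4−0.7 = 3.3 V and 9.3−0.7 = 8.6 V, which is impossible.
Assume only D₂ conducts: V_N = 9.3 − 0.7 = 8.6 V, so I_R = 8.6/0.47 = 18.3 mA.
Check D₁: its anode-to-cathode voltage is 4 − 8.6 = -4.6 V < 0.7 V, so it is off. The assumption is consistent.

Only D₂ conducts; I_R ≈ 18 mA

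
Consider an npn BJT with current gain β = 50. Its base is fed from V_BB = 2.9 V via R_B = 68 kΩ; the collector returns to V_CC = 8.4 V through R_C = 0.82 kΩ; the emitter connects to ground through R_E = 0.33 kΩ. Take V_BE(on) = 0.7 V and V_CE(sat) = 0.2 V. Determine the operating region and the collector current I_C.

active; I_C ≈ 1.3 mA

Assume active. Base-emitter loop: I_B = (V_BB − V_BE)/(R_B + (β+1)R_E) = (2.9 − 0.7)/(68 + 51×0.33) = 0.0259 mA.
I_C = β·I_B = 50×0.0259 = 1.3 mA.
V_CE = V_CC − I_C·R_C − I_E·R_E = 8.4 − 1.3×0.82 − 1.32×0.33 = 6.9 V > V_CE(sat), so the active-region assumption holds.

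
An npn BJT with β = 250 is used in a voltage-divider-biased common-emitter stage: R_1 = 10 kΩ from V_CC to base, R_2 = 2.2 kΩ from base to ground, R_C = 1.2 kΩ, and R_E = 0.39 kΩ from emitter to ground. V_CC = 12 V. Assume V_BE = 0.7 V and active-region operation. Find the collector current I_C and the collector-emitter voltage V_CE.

Thevenize the base divider: V_Th = V_CC·R_2/(R_1+R_2) = 12×2.2/12.2 = 2.16 V, R_Th = R_1‖R_2 = 1.8 kΩ.
Base-emitter loop: V_Th = I_B·R_Th + V_BE + (β+1)I_B·R_E, so I_B = (2.16 − 0.7) / (1.8 + 251×0.39) = 0.0147 mA.
I_C = β·I_B = 250×0.0147 = 3.67 mA, and I_E = (β+1)I_B = 3.69 mA.
V_CE = V_CC − I_C·R_C − I_E·R_E = 12 − 3.67×1.2 − 3.69×0.39 = 6.16 V.
V_CE = 6.16 V > 0.2 V confirms active-region operation.

I_C ≈ 3.7 mA, V_CE ≈ 6.2 V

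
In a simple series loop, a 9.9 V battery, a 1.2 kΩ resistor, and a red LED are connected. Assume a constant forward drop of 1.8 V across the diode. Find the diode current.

KVL around the loop: 9.9 = V_D + I·R = 1.8 + I × 1.2 kΩ.
So I = (9.9 − 1.8) / 1.2 kΩ = 8.1 / 1.2 = 6.75 mA.

I ≈ 6.8 mA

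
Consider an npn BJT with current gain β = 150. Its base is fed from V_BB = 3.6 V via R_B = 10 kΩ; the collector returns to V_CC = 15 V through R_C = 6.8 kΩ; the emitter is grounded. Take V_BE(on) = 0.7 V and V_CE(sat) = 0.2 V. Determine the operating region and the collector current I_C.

saturation; I_C ≈ 2.2 mA

Assume active: I_B = (3.6 − 0.7)/10 = 0.29 mA, giving I_C = β·I_B = 43.5 mA.
But then V_CE = 15 − 43.5×6.8 = -281 V < V_CE(sat) = 0.2 V — impossible in the active region.
So the transistor is saturated. With V_CE = 0.2 V, I_C = (V_CC − 0.2)/R_C = 14.8/6.8 = 2.18 mA.
Check: β·I_B = 43.5 mA > I_C = 2.18 mA, confirming saturation.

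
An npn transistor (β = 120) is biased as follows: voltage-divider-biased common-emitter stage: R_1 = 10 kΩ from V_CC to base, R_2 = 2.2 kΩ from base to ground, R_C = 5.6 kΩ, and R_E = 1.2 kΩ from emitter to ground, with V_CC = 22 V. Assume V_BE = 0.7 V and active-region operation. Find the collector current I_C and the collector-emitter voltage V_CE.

I_C ≈ 2.7 mA, V_CE ≈ 3.8 V

Thevenize the base divider: V_Th = V_CC·R_2/(R_1+R_2) = 22×2.2/12.2 = 3.97 V, R_Th = R_1‖R_2 = 1.8 kΩ.
Base-emitter loop: V_Th = I_B·R_Th + V_BE + (β+1)I_B·R_E, so I_B = (3.97 − 0.7) / (1.8 + 121×1.2) = 0.0222 mA.
I_C = β·I_B = 120×0.0222 = 2.67 mA, and I_E = (β+1)I_B = 2.69 mA.
V_CE = V_CC − I_C·R_C − I_E·R_E = 22 − 2.67×5.6 − 2.69×1.2 = 3.84 V.
V_CE = 3.84 V > 0.2 V confirms active-region operation.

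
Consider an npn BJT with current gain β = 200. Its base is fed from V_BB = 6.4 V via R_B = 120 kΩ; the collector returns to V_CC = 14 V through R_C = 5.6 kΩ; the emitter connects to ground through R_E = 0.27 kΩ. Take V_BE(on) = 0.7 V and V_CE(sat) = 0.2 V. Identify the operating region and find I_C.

Assume active: I_B = (6.4 − 0.7)/(120 + 201×0.27) = 0.0327 mA, I_C = β·I_B = 6.54 mA.
Then V_CE = 14 − 6.54×5.6 − 6.57×0.27 = -24.4 V < 0.2 V — the active assumption fails.
Re-solve with V_CE = 0.2 V. KCL at the emitter: V_E/R_E = (V_BB−0.7−V_E)/R_B + (V_CC−0.2−V_E)/R_C, giving V_E = 0.646 V.
I_C = (V_CC − 0.2 − V_E)/R_C = (13.8 − 0.646)/5.6 = 2.35 mA.
Check: I_B = (5.7 − 0.646)/120 = 0.0421 mA, and β·I_B = 8.42 mA > I_C, confirming saturation.

saturation; I_C ≈ 2.3 mA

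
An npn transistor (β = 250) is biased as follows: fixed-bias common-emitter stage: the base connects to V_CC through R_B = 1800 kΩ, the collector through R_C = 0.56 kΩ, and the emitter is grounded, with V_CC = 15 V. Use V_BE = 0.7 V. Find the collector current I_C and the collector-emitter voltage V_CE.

I_C ≈ 2 mA, V_CE ≈ 14 V

Base loop: V_CC = I_B·R_B + V_BE, so I_B = (15 − 0.7)/1800 kΩ = 0.00794 mA.
In the active region I_C = β·I_B = 250 × 0.00794 = 1.99 mA.
Collector loop: V_CE = V_CC − I_C·R_C = 15 − 1.99×0.56 = 13.9 V.
Since V_CE = 13.9 V > V_CE(sat) ≈ 0.2 V, the transistor is in the active region as assumed.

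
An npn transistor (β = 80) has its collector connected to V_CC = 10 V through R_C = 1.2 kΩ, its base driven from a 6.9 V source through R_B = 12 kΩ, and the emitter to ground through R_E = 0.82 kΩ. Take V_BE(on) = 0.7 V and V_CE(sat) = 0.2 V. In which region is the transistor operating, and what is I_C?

Assume active: I_B = (6.9 − 0.7)/(12 + 81×0.82) = 0.0791 mA, I_C = β·I_B = 6.32 mA.
Then V_CE = 10 − 6.32×1.2 − 6.4×0.82 = -2.84 V < 0.2 V — the active assumption fails.
Re-solve with V_CE = 0.2 V. KCL at the emitter: V_E/R_E = (V_BB−0.7−V_E)/R_B + (V_CC−0.2−V_E)/R_C, giving V_E = 4.06 V.
I_C = (V_CC − 0.2 − V_E)/R_C = (9.8 − 4.06)/1.2 = 4.78 mA.
Check: I_B = (6.2 − 4.06)/12 = 0.178 mA, and β·I_B = 14.2 mA > I_C, confirming saturation.

saturation; I_C ≈ 4.8 mA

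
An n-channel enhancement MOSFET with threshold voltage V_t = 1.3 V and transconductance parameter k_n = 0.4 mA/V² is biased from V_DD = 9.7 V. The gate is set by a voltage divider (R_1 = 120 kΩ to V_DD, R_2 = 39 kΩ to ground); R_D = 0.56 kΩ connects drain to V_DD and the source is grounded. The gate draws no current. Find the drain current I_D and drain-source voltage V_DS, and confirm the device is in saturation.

V_G = V_DD·R_2/(R_1+R_2) = 9.7×39/159 = 2.38 V. With the source grounded, V_GS = V_G = 2.38 V.
Assume saturation: I_D = (k_n/2)(V_GS − V_t)² = (0.4/2)×(2.38 − 1.3)² = 0.2×1.08² = 0.233 mA.
V_DS = V_DD − I_D·R_D = 9.7 − 0.233×0.56 = 9.57 V.
Saturation requires V_DS ≥ V_GS − V_t = 1.08 V; 9.57 ≥ 1.08 ✓.

I_D ≈ 0.23 mA, V_DS ≈ 9.6 V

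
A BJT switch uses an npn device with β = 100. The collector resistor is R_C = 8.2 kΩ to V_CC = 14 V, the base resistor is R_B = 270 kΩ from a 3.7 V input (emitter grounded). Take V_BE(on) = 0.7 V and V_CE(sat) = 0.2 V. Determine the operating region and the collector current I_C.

Assume active. Base-emitter loop: I_B = (V_BB − V_BE)/R_B = (3.7 − 0.7)/270 = 0.0111 mA.
I_C = β·I_B = 100×0.0111 = 1.11 mA.
V_CE = V_CC − I_C·R_C = 14 − 1.11×8.2 = 4.89 V > V_CE(sat), so the active-region assumption holds.

active; I_C ≈ 1.1 mA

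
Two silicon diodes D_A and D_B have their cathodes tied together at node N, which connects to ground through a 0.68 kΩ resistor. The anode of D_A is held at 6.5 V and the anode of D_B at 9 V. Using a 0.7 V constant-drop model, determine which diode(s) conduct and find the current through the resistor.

Assume both conduct. Then node N would need to be at both 6.5−0.7 = 5.8 V and 9−0.7 = 8.3 V, which is impossible.
Assume only D_B conducts: V_N = 9 − 0.7 = 8.3 V, so I_R = 8.3/0.68 = 12.2 mA.
Check D_A: its anode-to-cathode voltage is 6.5 − 8.3 = -1.8 V < 0.7 V, so it is off. The assumption is consistent.

Only D_B conducts; I_R ≈ 12 mA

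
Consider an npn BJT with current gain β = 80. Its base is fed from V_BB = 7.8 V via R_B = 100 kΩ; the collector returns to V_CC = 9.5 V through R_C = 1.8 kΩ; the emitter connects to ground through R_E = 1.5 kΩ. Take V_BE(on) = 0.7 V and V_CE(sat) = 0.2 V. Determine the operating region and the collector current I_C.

Assume active. Base-emitter loop: I_B = (V_BB − V_BE)/(R_B + (β+1)R_E) = (7.8 − 0.7)/(100 + 81×1.5) = 0.0321 mA.
I_C = β·I_B = 80×0.0321 = 2.56 mA.
V_CE = V_CC − I_C·R_C − I_E·R_E = 9.5 − 2.56×1.8 − 2.6×1.5 = 0.99 V > V_CE(sat), so the active-region assumption holds.

active; I_C ≈ 2.6 mA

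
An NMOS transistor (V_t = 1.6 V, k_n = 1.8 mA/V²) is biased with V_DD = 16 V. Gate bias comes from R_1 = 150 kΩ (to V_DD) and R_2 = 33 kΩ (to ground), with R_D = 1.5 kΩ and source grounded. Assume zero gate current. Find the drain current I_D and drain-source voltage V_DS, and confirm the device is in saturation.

I_D ≈ 1.5 mA, V_DS ≈ 14 V

V_G = V_DD·R_2/(R_1+R_2) = 16×33/183 = 2.89 V. With the source grounded, V_GS = V_G = 2.89 V.
Assume saturation: I_D = (k_n/2)(V_GS − V_t)² = (1.8/2)×(2.89 − 1.6)² = 0.9×1.29² = 1.49 mA.
V_DS = V_DD − I_D·R_D = 16 − 1.49×1.5 = 13.8 V.
Saturation requires V_DS ≥ V_GS − V_t = 1.29 V; 13.8 ≥ 1.29 ✓.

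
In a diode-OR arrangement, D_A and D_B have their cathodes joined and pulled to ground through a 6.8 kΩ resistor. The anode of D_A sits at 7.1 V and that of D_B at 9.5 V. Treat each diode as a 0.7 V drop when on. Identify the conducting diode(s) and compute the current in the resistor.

Assume both conduct. Then node N would need to be at both 7.1−0.7 = 6.4 V and 9.5−0.7 = 8.8 V, which is impossible.
Assume only D_B conducts: V_N = 9.5 − 0.7 = 8.8 V, so I_R = 8.8/6.8 = 1.29 mA.
Check D_A: its anode-to-cathode voltage is 7.1 − 8.8 = -1.7 V < 0.7 V, so it is off. The assumption is consistent.

Only D_B conducts; I_R ≈ 1.3 mA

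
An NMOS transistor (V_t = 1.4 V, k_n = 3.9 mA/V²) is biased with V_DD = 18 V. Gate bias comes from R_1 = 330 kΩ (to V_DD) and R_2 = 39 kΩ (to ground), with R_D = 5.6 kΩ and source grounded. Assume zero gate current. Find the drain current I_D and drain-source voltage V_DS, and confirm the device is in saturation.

V_G = V_DD·R_2/(R_1+R_2) = 18×39/369 = 1.9 V. With the source grounded, V_GS = V_G = 1.9 V.
Assume saturation: I_D = (k_n/2)(V_GS − V_t)² = (3.9/2)×(1.9 − 1.4)² = 1.95×0.502² = 0.492 mA.
V_DS = V_DD − I_D·R_D = 18 − 0.492×5.6 = 15.2 V.
Saturation requires V_DS ≥ V_GS − V_t = 0.502 V; 15.2 ≥ 0.502 ✓.

I_D ≈ 0.49 mA, V_DS ≈ 15 V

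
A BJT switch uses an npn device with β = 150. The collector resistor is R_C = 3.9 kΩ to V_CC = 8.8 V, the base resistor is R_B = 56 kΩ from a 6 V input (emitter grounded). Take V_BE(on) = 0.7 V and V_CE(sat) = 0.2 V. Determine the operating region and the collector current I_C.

Assume active: I_B = (6 − 0.7)/56 = 0.0946 mA, giving I_C = β·I_B = 14.2 mA.
But then V_CE = 8.8 − 14.2×3.9 = -46.6 V < V_CE(sat) = 0.2 V — impossible in the active region.
So the transistor is saturated. With V_CE = 0.2 V, I_C = (V_CC − 0.2)/R_C = 8.6/3.9 = 2.21 mA.
Check: β·I_B = 14.2 mA > I_C = 2.21 mA, confirming saturation.

saturation; I_C ≈ 2.2 mA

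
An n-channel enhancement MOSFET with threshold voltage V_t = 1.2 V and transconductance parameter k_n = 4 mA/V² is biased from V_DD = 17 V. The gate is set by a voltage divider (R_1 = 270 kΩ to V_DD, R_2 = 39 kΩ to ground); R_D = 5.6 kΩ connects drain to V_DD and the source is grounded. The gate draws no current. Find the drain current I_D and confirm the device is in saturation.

I_D ≈ 1.8 mA

V_G = V_DD·R_2/(R_1+R_2) = 17×39/309 = 2.15 V. With the source grounded, V_GS = V_G = 2.15 V.
Assume saturation: I_D = (k_n/2)(V_GS − V_t)² = (4/2)×(2.15 − 1.2)² = 2×0.946² = 1.79 mA.
V_DS = V_DD − I_D·R_D = 17 − 1.79×5.6 = 6.98 V.
Saturation requires V_DS ≥ V_GS − V_t = 0.946 V; 6.98 ≥ 0.946 ✓.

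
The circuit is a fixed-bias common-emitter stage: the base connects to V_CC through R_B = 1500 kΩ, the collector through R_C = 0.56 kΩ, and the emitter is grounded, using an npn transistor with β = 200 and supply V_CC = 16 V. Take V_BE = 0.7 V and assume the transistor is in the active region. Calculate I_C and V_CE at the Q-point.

I_C ≈ 2 mA, V_CE ≈ 15 V

Base loop: V_CC = I_B·R_B + V_BE, so I_B = (16 − 0.7)/1500 kΩ = 0.0102 mA.
In the active region I_C = β·I_B = 200 × 0.0102 = 2.04 mA.
Collector loop: V_CE = V_CC − I_C·R_C = 16 − 2.04×0.56 = 14.9 V.
Since V_CE = 14.9 V > V_CE(sat) ≈ 0.2 V, the transistor is in the active region as assumed.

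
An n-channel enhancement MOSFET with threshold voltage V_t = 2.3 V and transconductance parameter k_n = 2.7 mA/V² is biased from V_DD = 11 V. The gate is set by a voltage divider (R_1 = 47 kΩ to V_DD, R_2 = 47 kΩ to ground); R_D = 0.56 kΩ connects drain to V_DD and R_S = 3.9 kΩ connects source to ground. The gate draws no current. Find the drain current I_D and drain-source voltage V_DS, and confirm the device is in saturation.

V_G = V_DD·R_2/(R_1+R_2) = 11×47/94 = 5.5 V.
Assume saturation: I_D = (k_n/2)(V_GS − V_t)² with V_GS = V_G − I_D·R_S = 5.5 − 3.9·I_D.
Substituting gives 20.5·I_D² − 34.7·I_D + 13.8 = 0, with roots I_D = 0.643 or 1.05 mA.
The root I_D = 1.05 mA gives V_GS = 1.42 V ≤ V_t, so take I_D = 0.643 mA.
Then V_GS = 2.99 V and V_DS = V_DD − I_D(R_D+R_S) = 11 − 0.643×4.46 = 8.13 V.
Saturation requires V_DS ≥ V_GS − V_t = 0.69 V; 8.13 ≥ 0.69 ✓.

I_D ≈ 0.64 mA, V_DS ≈ 8.1 V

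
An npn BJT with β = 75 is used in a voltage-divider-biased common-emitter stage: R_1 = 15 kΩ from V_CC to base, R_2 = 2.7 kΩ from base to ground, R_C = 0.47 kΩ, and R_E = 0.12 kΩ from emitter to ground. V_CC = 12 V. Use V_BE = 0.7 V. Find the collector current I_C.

I_C ≈ 7.4 mA

Thevenize the base divider: V_Th = V_CC·R_2/(R_1+R_2) = 12×2.7/17.7 = 1.83 V, R_Th = R_1‖R_2 = 2.29 kΩ.
Base-emitter loop: V_Th = I_B·R_Th + V_BE + (β+1)I_B·R_E, so I_B = (1.83 − 0.7) / (2.29 + 76×0.12) = 0.0991 mA.
I_C = β·I_B = 75×0.0991 = 7.43 mA, and I_E = (β+1)I_B = 7.53 mA.
V_CE = V_CC − I_C·R_C − I_E·R_E = 12 − 7.43×0.47 − 7.53×0.12 = 7.6 V.
V_CE = 7.6 V > 0.2 V confirms active-region operation.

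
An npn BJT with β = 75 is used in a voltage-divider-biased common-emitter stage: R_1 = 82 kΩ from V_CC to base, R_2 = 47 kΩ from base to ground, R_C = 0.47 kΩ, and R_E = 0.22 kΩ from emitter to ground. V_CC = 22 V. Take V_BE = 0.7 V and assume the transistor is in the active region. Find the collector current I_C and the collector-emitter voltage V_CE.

I_C ≈ 12 mA, V_CE ≈ 14 V

Thevenize the base divider: V_Th = V_CC·R_2/(R_1+R_2) = 22×47/129 = 8.02 V, R_Th = R_1‖R_2 = 29.9 kΩ.
Base-emitter loop: V_Th = I_B·R_Th + V_BE + (β+1)I_B·R_E, so I_B = (8.02 − 0.7) / (29.9 + 76×0.22) = 0.157 mA.
I_C = β·I_B = 75×0.157 = 11.8 mA, and I_E = (β+1)I_B = 11.9 mA.
V_CE = V_CC − I_C·R_C − I_E·R_E = 22 − 11.8×0.47 − 11.9×0.22 = 13.8 V.
V_CE = 13.8 V > 0.2 V confirms active-region operation.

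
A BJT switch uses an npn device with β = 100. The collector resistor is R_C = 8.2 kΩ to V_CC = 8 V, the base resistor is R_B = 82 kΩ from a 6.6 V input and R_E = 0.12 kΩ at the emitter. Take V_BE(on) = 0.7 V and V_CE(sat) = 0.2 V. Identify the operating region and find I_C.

Assume active: I_B = (6.6 − 0.7)/(82 + 101×0.12) = 0.0627 mA, I_C = β·I_B = 6.27 mA.
Then V_CE = 8 − 6.27×8.2 − 6.33×0.12 = -44.2 V < 0.2 V — the active assumption fails.
Re-solve with V_CE = 0.2 V. KCL at the emitter: V_E/R_E = (V_BB−0.7−V_E)/R_B + (V_CC−0.2−V_E)/R_C, giving V_E = 0.121 V.
I_C = (V_CC − 0.2 − V_E)/R_C = (7.8 − 0.121)/8.2 = 0.936 mA.
Check: I_B = (5.9 − 0.121)/82 = 0.0705 mA, and β·I_B = 7.05 mA > I_C, confirming saturation.

saturation; I_C ≈ 0.94 mA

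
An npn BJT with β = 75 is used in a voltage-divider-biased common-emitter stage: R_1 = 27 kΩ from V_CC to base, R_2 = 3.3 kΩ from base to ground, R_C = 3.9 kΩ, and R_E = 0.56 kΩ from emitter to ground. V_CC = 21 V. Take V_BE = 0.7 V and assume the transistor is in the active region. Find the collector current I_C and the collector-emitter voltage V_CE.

Thevenize the base divider: V_Th = V_CC·R_2/(R_1+R_2) = 21×3.3/30.3 = 2.29 V, R_Th = R_1‖R_2 = 2.94 kΩ.
Base-emitter loop: V_Th = I_B·R_Th + V_BE + (β+1)I_B·R_E, so I_B = (2.29 − 0.7) / (2.94 + 76×0.56) = 0.0349 mA.
I_C = β·I_B = 75×0.0349 = 2.62 mA, and I_E = (β+1)I_B = 2.65 mA.
V_CE = V_CC − I_C·R_C − I_E·R_E = 21 − 2.62×3.9 − 2.65×0.56 = 9.31 V.
V_CE = 9.31 V > 0.2 V confirms active-region operation.

I_C ≈ 2.6 mA, V_CE ≈ 9.3 V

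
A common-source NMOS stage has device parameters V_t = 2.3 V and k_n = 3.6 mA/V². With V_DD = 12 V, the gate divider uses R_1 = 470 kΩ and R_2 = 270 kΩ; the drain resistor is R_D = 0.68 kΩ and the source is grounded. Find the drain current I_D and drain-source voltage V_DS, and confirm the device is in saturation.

V_G = V_DD·R_2/(R_1+R_2) = 12×270/740 = 4.38 V. With the source grounded, V_GS = V_G = 4.38 V.
Assume saturation: I_D = (k_n/2)(V_GS − V_t)² = (3.6/2)×(4.38 − 2.3)² = 1.8×2.08² = 7.78 mA.
V_DS = V_DD − I_D·R_D = 12 − 7.78×0.68 = 6.71 V.
Saturation requires V_DS ≥ V_GS − V_t = 2.08 V; 6.71 ≥ 2.08 ✓.

I_D ≈ 7.8 mA, V_DS ≈ 6.7 V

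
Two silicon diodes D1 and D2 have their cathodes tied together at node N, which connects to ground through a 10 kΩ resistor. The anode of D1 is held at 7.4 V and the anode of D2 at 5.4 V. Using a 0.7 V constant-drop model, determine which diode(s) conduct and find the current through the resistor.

Assume both conduct. Then node N would need to be at both 7.4−0.7 = 6.7 V and 5.4−0.7 = 4.7 V, which is impossible.
Assume only D1 conducts: V_N = 7.4 − 0.7 = 6.7 V, so I_R = 6.7/10 = 0.67 mA.
Check D2: its anode-to-cathode voltage is 5.4 − 6.7 = -1.3 V < 0.7 V, so it is off. The assumption is consistent.

Only D1 conducts; I_R ≈ 0.67 mA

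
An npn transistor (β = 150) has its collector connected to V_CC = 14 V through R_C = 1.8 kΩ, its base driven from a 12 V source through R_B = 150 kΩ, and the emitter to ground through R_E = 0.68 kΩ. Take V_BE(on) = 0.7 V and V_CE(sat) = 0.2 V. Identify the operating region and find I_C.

Assume active: I_B = (12 − 0.7)/(150 + 151×0.68) = 0.0447 mA, I_C = β·I_B = 6.71 mA.
Then V_CE = 14 − 6.71×1.8 − 6.75×0.68 = -2.67 V < 0.2 V — the active assumption fails.
Re-solve with V_CE = 0.2 V. KCL at the emitter: V_E/R_E = (V_BB−0.7−V_E)/R_B + (V_CC−0.2−V_E)/R_C, giving V_E = 3.81 V.
I_C = (V_CC − 0.2 − V_E)/R_C = (13.8 − 3.81)/1.8 = 5.55 mA.
Check: I_B = (11.3 − 3.81)/150 = 0.0499 mA, and β·I_B = 7.49 mA > I_C, confirming saturation.

saturation; I_C ≈ 5.6 mA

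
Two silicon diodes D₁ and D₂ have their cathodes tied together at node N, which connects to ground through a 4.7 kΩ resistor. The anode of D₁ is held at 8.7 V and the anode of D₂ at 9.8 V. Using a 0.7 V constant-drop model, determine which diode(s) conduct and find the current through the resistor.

Assume both conduct. Then node N would need to be at both 8.7−0.7 = 8 V and 9.8−0.7 = 9.1 V, which is impossible.
Assume only D₂ conducts: V_N = 9.8 − 0.7 = 9.1 V, so I_R = 9.1/4.7 = 1.94 mA.
Check D₁: its anode-to-cathode voltage is 8.7 − 9.1 = -0.4 V < 0.7 V, so it is off. The assumption is consistent.

Only D₂ conducts; I_R ≈ 1.9 mA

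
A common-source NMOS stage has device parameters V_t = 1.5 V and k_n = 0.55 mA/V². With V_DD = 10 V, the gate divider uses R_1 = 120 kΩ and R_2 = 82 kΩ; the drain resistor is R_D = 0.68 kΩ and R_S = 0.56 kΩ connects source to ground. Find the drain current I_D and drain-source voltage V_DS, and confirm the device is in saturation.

V_G = V_DD·R_2/(R_1+R_2) = 10×82/202 = 4.06 V.
Assume saturation: I_D = (k_n/2)(V_GS − V_t)² with V_GS = V_G − I_D·R_S = 4.06 − 0.56·I_D.
Substituting gives 0.0862·I_D² − 1.79·I_D + 1.8 = 0, with roots I_D = 1.06 or 19.7 mA.
The root I_D = 19.7 mA gives V_GS = -6.96 V ≤ V_t, so take I_D = 1.06 mA.
Then V_GS = 3.46 V and V_DS = V_DD − I_D(R_D+R_S) = 10 − 1.06×1.24 = 8.68 V.
Saturation requires V_DS ≥ V_GS − V_t = 1.96 V; 8.68 ≥ 1.96 ✓.

I_D ≈ 1.1 mA, V_DS ≈ 8.7 V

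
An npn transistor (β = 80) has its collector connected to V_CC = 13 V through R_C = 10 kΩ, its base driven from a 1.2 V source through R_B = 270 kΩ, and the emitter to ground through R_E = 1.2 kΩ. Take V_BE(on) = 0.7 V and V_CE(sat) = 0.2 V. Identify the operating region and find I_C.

Assume active. Base-emitter loop: I_B = (V_BB − V_BE)/(R_B + (β+1)R_E) = (1.2 − 0.7)/(270 + 81×1.2) = 0.00136 mA.
I_C = β·I_B = 80×0.00136 = 0.109 mA.
V_CE = V_CC − I_C·R_C − I_E·R_E = 13 − 0.109×10 − 0.11×1.2 = 11.8 V > V_CE(sat), so the active-region assumption holds.

active; I_C ≈ 0.11 mA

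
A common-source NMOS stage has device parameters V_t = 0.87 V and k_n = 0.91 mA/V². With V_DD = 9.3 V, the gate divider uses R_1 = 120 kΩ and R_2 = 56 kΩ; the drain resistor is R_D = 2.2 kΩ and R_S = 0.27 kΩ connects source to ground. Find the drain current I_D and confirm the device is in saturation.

V_G = V_DD·R_2/(R_1+R_2) = 9.3×56/176 = 2.96 V.
Assume saturation: I_D = (k_n/2)(V_GS − V_t)² with V_GS = V_G − I_D·R_S = 2.96 − 0.27·I_D.
Substituting gives 0.0332·I_D² − 1.51·I_D + 1.99 = 0, with roots I_D = 1.35 or 44.3 mA.
The root I_D = 44.3 mA gives V_GS = -8.99 V ≤ V_t, so take I_D = 1.35 mA.
Then V_GS = 2.59 V and V_DS = V_DD − I_D(R_D+R_S) = 9.3 − 1.35×2.47 = 5.96 V.
Saturation requires V_DS ≥ V_GS − V_t = 1.72 V; 5.96 ≥ 1.72 ✓.

I_D ≈ 1.4 mA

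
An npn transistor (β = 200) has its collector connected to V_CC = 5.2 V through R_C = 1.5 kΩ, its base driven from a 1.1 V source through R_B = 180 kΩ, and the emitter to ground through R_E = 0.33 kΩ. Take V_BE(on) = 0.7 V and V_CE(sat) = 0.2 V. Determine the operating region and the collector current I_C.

Assume active. Base-emitter loop: I_B = (V_BB − V_BE)/(R_B + (β+1)R_E) = (1.1 − 0.7)/(180 + 201×0.33) = 0.00162 mA.
I_C = β·I_B = 200×0.00162 = 0.325 mA.
V_CE = V_CC − I_C·R_C − I_E·R_E = 5.2 − 0.325×1.5 − 0.326×0.33 = 4.61 V > V_CE(sat), so the active-region assumption holds.

active; I_C ≈ 0.32 mA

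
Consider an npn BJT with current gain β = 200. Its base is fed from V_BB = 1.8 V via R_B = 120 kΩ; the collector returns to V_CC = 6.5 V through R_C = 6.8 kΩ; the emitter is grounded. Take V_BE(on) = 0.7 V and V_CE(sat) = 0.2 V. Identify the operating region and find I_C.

Assume active: I_B = (1.8 − 0.7)/120 = 0.00917 mA, giving I_C = β·I_B = 1.83 mA.
But then V_CE = 6.5 − 1.83×6.8 = -5.97 V < V_CE(sat) = 0.2 V — impossible in the active region.
So the transistor is saturated. With V_CE = 0.2 V, I_C = (V_CC − 0.2)/R_C = 6.3/6.8 = 0.926 mA.
Check: β·I_B = 1.83 mA > I_C = 0.926 mA, confirming saturation.

saturation; I_C ≈ 0.93 mA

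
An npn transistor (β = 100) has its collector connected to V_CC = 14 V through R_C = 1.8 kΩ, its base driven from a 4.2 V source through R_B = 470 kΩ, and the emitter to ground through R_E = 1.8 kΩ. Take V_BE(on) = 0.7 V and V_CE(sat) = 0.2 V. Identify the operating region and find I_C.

active; I_C ≈ 0.54 mA

Assume active. Base-emitter loop: I_B = (V_BB − V_BE)/(R_B + (β+1)R_E) = (4.2 − 0.7)/(470 + 101×1.8) = 0.00537 mA.
I_C = β·I_B = 100×0.00537 = 0.537 mA.
V_CE = V_CC − I_C·R_C − I_E·R_E = 14 − 0.537×1.8 − 0.542×1.8 = 12.1 V > V_CE(sat), so the active-region assumption holds.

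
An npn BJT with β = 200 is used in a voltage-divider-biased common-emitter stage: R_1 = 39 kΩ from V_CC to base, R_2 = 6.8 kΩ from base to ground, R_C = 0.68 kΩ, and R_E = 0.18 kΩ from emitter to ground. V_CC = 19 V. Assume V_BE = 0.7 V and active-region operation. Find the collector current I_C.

Thevenize the base divider: V_Th = V_CC·R_2/(R_1+R_2) = 19×6.8/45.8 = 2.82 V, R_Th = R_1‖R_2 = 5.79 kΩ.
Base-emitter loop: V_Th = I_B·R_Th + V_BE + (β+1)I_B·R_E, so I_B = (2.82 − 0.7) / (5.79 + 201×0.18) = 0.0505 mA.
I_C = β·I_B = 200×0.0505 = 10.1 mA, and I_E = (β+1)I_B = 10.2 mA.
V_CE = V_CC − I_C·R_C − I_E·R_E = 19 − 10.1×0.68 − 10.2×0.18 = 10.3 V.
V_CE = 10.3 V > 0.2 V confirms active-region operation.

I_C ≈ 10 mA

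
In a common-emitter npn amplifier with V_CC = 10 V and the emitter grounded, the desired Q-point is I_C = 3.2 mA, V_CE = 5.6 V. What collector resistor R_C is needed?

R_C ≈ 1.4 kΩ

Collector loop: V_CC = I_C·R_C + V_CE.
R_C = (V_CC − V_CE)/I_C = (10 − 5.6)/3.2 = 1.38 kΩ.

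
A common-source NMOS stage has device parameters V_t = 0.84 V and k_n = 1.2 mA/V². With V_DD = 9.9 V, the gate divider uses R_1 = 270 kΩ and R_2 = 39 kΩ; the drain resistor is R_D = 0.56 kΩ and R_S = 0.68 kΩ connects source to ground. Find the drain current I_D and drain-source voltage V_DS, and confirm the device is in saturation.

V_G = V_DD·R_2/(R_1+R_2) = 9.9×39/309 = 1.25 V.
Assume saturation: I_D = (k_n/2)(V_GS − V_t)² with V_GS = V_G − I_D·R_S = 1.25 − 0.68·I_D.
Substituting gives 0.277·I_D² − 1.33·I_D + 0.101 = 0, with roots I_D = 0.0766 or 4.73 mA.
The root I_D = 4.73 mA gives V_GS = -1.97 V ≤ V_t, so take I_D = 0.0766 mA.
Then V_GS = 1.2 V and V_DS = V_DD − I_D(R_D+R_S) = 9.9 − 0.0766×1.24 = 9.8 V.
Saturation requires V_DS ≥ V_GS − V_t = 0.357 V; 9.8 ≥ 0.357 ✓.

I_D ≈ 0.077 mA, V_DS ≈ 9.8 V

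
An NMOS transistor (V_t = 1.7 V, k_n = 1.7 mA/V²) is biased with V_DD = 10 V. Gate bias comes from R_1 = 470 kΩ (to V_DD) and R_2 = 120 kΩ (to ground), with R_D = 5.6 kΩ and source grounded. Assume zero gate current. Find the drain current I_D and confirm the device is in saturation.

V_G = V_DD·R_2/(R_1+R_2) = 10×120/590 = 2.03 V. With the source grounded, V_GS = V_G = 2.03 V.
Assume saturation: I_D = (k_n/2)(V_GS − V_t)² = (1.7/2)×(2.03 − 1.7)² = 0.85×0.334² = 0.0948 mA.
V_DS = V_DD − I_D·R_D = 10 − 0.0948×5.6 = 9.47 V.
Saturation requires V_DS ≥ V_GS − V_t = 0.334 V; 9.47 ≥ 0.334 ✓.

I_D ≈ 0.095 mA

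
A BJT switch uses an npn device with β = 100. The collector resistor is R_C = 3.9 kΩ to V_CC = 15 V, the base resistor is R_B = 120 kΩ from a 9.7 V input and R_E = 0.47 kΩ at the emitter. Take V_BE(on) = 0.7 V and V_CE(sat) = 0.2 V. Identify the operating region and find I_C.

Assume active: I_B = (9.7 − 0.7)/(120 + 101×0.47) = 0.0537 mA, I_C = β·I_B = 5.37 mA.
Then V_CE = 15 − 5.37×3.9 − 5.43×0.47 = -8.51 V < 0.2 V — the active assumption fails.
Re-solve with V_CE = 0.2 V. KCL at the emitter: V_E/R_E = (V_BB−0.7−V_E)/R_B + (V_CC−0.2−V_E)/R_C, giving V_E = 1.62 V.
I_C = (V_CC − 0.2 − V_E)/R_C = (14.8 − 1.62)/3.9 = 3.38 mA.
Check: I_B = (9 − 1.62)/120 = 0.0615 mA, and β·I_B = 6.15 mA > I_C, confirming saturation.

saturation; I_C ≈ 3.4 mA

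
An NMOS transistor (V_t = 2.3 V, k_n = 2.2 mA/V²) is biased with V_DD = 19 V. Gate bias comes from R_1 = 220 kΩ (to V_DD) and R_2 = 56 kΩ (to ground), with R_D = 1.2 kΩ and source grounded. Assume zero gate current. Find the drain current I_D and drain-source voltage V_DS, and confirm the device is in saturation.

V_G = V_DD·R_2/(R_1+R_2) = 19×56/276 = 3.86 V. With the source grounded, V_GS = V_G = 3.86 V.
Assume saturation: I_D = (k_n/2)(V_GS − V_t)² = (2.2/2)×(3.86 − 2.3)² = 1.1×1.56² = 2.66 mA.
V_DS = V_DD − I_D·R_D = 19 − 2.66×1.2 = 15.8 V.
Saturation requires V_DS ≥ V_GS − V_t = 1.56 V; 15.8 ≥ 1.56 ✓.

I_D ≈ 2.7 mA, V_DS ≈ 16 V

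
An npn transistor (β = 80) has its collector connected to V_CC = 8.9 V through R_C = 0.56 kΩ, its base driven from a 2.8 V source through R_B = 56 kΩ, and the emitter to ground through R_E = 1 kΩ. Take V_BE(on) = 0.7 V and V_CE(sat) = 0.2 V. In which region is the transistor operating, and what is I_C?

Assume active. Base-emitter loop: I_B = (V_BB − V_BE)/(R_B + (β+1)R_E) = (2.8 − 0.7)/(56 + 81×1) = 0.0153 mA.
I_C = β·I_B = 80×0.0153 = 1.23 mA.
V_CE = V_CC − I_C·R_C − I_E·R_E = 8.9 − 1.23×0.56 − 1.24×1 = 6.97 V > V_CE(sat), so the active-region assumption holds.

active; I_C ≈ 1.2 mA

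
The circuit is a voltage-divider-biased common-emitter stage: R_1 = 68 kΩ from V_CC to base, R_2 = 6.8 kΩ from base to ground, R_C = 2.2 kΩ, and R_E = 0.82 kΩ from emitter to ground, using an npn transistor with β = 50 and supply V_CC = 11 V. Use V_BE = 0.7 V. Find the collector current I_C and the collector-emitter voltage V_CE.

I_C ≈ 0.31 mA, V_CE ≈ 10 V

Thevenize the base divider: V_Th = V_CC·R_2/(R_1+R_2) = 11×6.8/74.8 = 1 V, R_Th = R_1‖R_2 = 6.18 kΩ.
Base-emitter loop: V_Th = I_B·R_Th + V_BE + (β+1)I_B·R_E, so I_B = (1 − 0.7) / (6.18 + 51×0.82) = 0.00625 mA.
I_C = β·I_B = 50×0.00625 = 0.312 mA, and I_E = (β+1)I_B = 0.319 mA.
V_CE = V_CC − I_C·R_C − I_E·R_E = 11 − 0.312×2.2 − 0.319×0.82 = 10.1 V.
V_CE = 10.1 V > 0.2 V confirms active-region operation.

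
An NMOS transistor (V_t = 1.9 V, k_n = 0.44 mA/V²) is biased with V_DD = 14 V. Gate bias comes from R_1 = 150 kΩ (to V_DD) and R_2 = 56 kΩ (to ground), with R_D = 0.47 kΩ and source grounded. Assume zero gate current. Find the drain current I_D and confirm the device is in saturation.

I_D ≈ 0.8 mA

V_G = V_DD·R_2/(R_1+R_2) = 14×56/206 = 3.81 V. With the source grounded, V_GS = V_G = 3.81 V.
Assume saturation: I_D = (k_n/2)(V_GS − V_t)² = (0.44/2)×(3.81 − 1.9)² = 0.22×1.91² = 0.799 mA.
V_DS = V_DD − I_D·R_D = 14 − 0.799×0.47 = 13.6 V.
Saturation requires V_DS ≥ V_GS − V_t = 1.91 V; 13.6 ≥ 1.91 ✓.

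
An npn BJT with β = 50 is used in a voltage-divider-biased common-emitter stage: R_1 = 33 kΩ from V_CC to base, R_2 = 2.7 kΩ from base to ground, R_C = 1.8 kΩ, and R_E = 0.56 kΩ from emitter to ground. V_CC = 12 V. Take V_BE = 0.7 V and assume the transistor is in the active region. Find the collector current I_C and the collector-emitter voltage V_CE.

Thevenize the base divider: V_Th = V_CC·R_2/(R_1+R_2) = 12×2.7/35.7 = 0.908 V, R_Th = R_1‖R_2 = 2.5 kΩ.
Base-emitter loop: V_Th = I_B·R_Th + V_BE + (β+1)I_B·R_E, so I_B = (0.908 − 0.7) / (2.5 + 51×0.56) = 0.00668 mA.
I_C = β·I_B = 50×0.00668 = 0.334 mA, and I_E = (β+1)I_B = 0.341 mA.
V_CE = V_CC − I_C·R_C − I_E·R_E = 12 − 0.334×1.8 − 0.341×0.56 = 11.2 V.
V_CE = 11.2 V > 0.2 V confirms active-region operation.

I_C ≈ 0.33 mA, V_CE ≈ 11 V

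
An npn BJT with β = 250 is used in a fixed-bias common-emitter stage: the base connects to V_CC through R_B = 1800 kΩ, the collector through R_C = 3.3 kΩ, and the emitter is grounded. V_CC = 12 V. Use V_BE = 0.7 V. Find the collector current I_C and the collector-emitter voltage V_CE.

I_C ≈ 1.6 mA, V_CE ≈ 6.8 V

Base loop: V_CC = I_B·R_B + V_BE, so I_B = (12 − 0.7)/1800 kΩ = 0.00628 mA.
In the active region I_C = β·I_B = 250 × 0.00628 = 1.57 mA.
Collector loop: V_CE = V_CC − I_C·R_C = 12 − 1.57×3.3 = 6.82 V.
Since V_CE = 6.82 V > V_CE(sat) ≈ 0.2 V, the transistor is in the active region as assumed.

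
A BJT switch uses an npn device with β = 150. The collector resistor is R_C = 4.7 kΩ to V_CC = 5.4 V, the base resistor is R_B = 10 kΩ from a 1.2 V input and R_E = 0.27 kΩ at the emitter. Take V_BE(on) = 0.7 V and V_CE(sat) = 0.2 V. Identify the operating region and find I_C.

saturation; I_C ≈ 1 mA

Assume active: I_B = (1.2 − 0.7)/(10 + 151×0.27) = 0.00985 mA, I_C = β·I_B = 1.48 mA.
Then V_CE = 5.4 − 1.48×4.7 − 1.49×0.27 = -1.94 V < 0.2 V — the active assumption fails.
Re-solve with V_CE = 0.2 V. KCL at the emitter: V_E/R_E = (V_BB−0.7−V_E)/R_B + (V_CC−0.2−V_E)/R_C, giving V_E = 0.288 V.
I_C = (V_CC − 0.2 − V_E)/R_C = (5.2 − 0.288)/4.7 = 1.05 mA.
Check: I_B = (0.5 − 0.288)/10 = 0.0212 mA, and β·I_B = 3.18 mA > I_C, confirming saturation.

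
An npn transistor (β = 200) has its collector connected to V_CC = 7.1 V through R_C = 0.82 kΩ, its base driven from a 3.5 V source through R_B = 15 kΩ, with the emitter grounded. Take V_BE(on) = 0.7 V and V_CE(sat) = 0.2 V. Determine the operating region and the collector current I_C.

Assume active: I_B = (3.5 − 0.7)/15 = 0.187 mA, giving I_C = β·I_B = 37.3 mA.
But then V_CE = 7.1 − 37.3×0.82 = -23.5 V < V_CE(sat) = 0.2 V — impossible in the active region.
So the transistor is saturated. With V_CE = 0.2 V, I_C = (V_CC − 0.2)/R_C = 6.9/0.82 = 8.41 mA.
Check: β·I_B = 37.3 mA > I_C = 8.41 mA, confirming saturation.

saturation; I_C ≈ 8.4 mA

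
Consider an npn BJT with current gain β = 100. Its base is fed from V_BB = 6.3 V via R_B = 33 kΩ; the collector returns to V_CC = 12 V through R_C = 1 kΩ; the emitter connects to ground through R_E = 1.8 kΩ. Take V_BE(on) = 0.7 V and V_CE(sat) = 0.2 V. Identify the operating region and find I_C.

Assume active. Base-emitter loop: I_B = (V_BB − V_BE)/(R_B + (β+1)R_E) = (6.3 − 0.7)/(33 + 101×1.8) = 0.0261 mA.
I_C = β·I_B = 100×0.0261 = 2.61 mA.
V_CE = V_CC − I_C·R_C − I_E·R_E = 12 − 2.61×1 − 2.63×1.8 = 4.65 V > V_CE(sat), so the active-region assumption holds.

active; I_C ≈ 2.6 mA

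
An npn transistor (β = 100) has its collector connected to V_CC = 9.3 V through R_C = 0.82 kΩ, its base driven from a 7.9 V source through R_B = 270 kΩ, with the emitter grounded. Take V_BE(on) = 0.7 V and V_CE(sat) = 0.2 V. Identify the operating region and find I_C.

Assume active. Base-emitter loop: I_B = (V_BB − V_BE)/R_B = (7.9 − 0.7)/270 = 0.0267 mA.
I_C = β·I_B = 100×0.0267 = 2.67 mA.
V_CE = V_CC − I_C·R_C = 9.3 − 2.67×0.82 = 7.11 V > V_CE(sat), so the active-region assumption holds.

active; I_C ≈ 2.7 mA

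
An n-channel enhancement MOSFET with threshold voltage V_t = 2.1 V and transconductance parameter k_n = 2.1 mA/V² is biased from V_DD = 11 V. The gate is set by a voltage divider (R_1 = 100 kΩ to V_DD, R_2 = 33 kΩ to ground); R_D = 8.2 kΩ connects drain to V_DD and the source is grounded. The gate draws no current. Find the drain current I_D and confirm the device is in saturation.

I_D ≈ 0.42 mA

V_G = V_DD·R_2/(R_1+R_2) = 11×33/133 = 2.73 V. With the source grounded, V_GS = V_G = 2.73 V.
Assume saturation: I_D = (k_n/2)(V_GS − V_t)² = (2.1/2)×(2.73 − 2.1)² = 1.05×0.629² = 0.416 mA.
V_DS = V_DD − I_D·R_D = 11 − 0.416×8.2 = 7.59 V.
Saturation requires V_DS ≥ V_GS − V_t = 0.629 V; 7.59 ≥ 0.629 ✓.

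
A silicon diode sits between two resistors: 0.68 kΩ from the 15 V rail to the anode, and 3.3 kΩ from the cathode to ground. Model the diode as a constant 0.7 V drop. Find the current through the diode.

The two resistors are in series with the diode, so KVL gives 15 = I·0.68 + 0.7 + I·3.3.
I = (15 − 0.7) / (0.68 + 3.3) kΩ = 14.3 / 3.98 = 3.59 mA.

I ≈ 3.6 mA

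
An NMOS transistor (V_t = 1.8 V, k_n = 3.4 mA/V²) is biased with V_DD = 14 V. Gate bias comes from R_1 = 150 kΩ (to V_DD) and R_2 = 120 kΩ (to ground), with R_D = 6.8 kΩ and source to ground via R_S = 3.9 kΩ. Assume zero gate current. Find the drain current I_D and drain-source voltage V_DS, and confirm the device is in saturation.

I_D ≈ 0.94 mA, V_DS ≈ 3.9 V

V_G = V_DD·R_2/(R_1+R_2) = 14×120/270 = 6.22 V.
Assume saturation: I_D = (k_n/2)(V_GS − V_t)² with V_GS = V_G − I_D·R_S = 6.22 − 3.9·I_D.
Substituting gives 25.9·I_D² − 59.6·I_D + 33.2 = 0, with roots I_D = 0.943 or 1.36 mA.
The root I_D = 1.36 mA gives V_GS = 0.904 V ≤ V_t, so take I_D = 0.943 mA.
Then V_GS = 2.54 V and V_DS = V_DD − I_D(R_D+R_S) = 14 − 0.943×10.7 = 3.91 V.
Saturation requires V_DS ≥ V_GS − V_t = 0.745 V; 3.91 ≥ 0.745 ✓.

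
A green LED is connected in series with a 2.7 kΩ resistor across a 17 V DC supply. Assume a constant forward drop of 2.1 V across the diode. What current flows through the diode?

KVL around the loop: 17 = V_D + I·R = 2.1 + I × 2.7 kΩ.
So I = (17 − 2.1) / 2.7 kΩ = 14.9 / 2.7 = 5.52 mA.

I ≈ 5.5 mA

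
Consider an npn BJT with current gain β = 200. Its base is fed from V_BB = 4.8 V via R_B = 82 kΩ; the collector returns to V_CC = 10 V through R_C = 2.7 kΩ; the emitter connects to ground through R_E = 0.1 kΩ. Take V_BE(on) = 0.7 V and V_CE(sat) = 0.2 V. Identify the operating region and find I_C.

saturation; I_C ≈ 3.5 mA

Assume active: I_B = (4.8 − 0.7)/(82 + 201×0.1) = 0.0402 mA, I_C = β·I_B = 8.03 mA.
Then V_CE = 10 − 8.03×2.7 − 8.07×0.1 = -12.5 V < 0.2 V — the active assumption fails.
Re-solve with V_CE = 0.2 V. KCL at the emitter: V_E/R_E = (V_BB−0.7−V_E)/R_B + (V_CC−0.2−V_E)/R_C, giving V_E = 0.354 V.
I_C = (V_CC − 0.2 − V_E)/R_C = (9.8 − 0.354)/2.7 = 3.5 mA.
Check: I_B = (4.1 − 0.354)/82 = 0.0457 mA, and β·I_B = 9.14 mA > I_C, confirming saturation.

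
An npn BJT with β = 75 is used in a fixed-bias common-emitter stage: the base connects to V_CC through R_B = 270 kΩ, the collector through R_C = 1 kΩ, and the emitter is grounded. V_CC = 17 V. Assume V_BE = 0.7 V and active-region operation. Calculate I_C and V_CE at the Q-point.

Base loop: V_CC = I_B·R_B + V_BE, so I_B = (17 − 0.7)/270 kΩ = 0.0604 mA.
In the active region I_C = β·I_B = 75 × 0.0604 = 4.53 mA.
Collector loop: V_CE = V_CC − I_C·R_C = 17 − 4.53×1 = 12.5 V.
Since V_CE = 12.5 V > V_CE(sat) ≈ 0.2 V, the transistor is in the active region as assumed.

I_C ≈ 4.5 mA, V_CE ≈ 12 V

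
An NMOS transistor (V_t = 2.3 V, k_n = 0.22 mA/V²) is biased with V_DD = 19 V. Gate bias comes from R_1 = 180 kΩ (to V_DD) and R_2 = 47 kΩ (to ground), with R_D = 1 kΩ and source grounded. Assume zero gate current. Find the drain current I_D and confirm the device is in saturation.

V_G = V_DD·R_2/(R_1+R_2) = 19×47/227 = 3.93 V. With the source grounded, V_GS = V_G = 3.93 V.
Assume saturation: I_D = (k_n/2)(V_GS − V_t)² = (0.22/2)×(3.93 − 2.3)² = 0.11×1.63² = 0.294 mA.
V_DS = V_DD − I_D·R_D = 19 − 0.294×1 = 18.7 V.
Saturation requires V_DS ≥ V_GS − V_t = 1.63 V; 18.7 ≥ 1.63 ✓.

I_D ≈ 0.29 mA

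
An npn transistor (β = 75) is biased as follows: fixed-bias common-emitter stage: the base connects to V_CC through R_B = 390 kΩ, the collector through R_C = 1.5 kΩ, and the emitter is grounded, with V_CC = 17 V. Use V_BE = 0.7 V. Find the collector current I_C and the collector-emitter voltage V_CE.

I_C ≈ 3.1 mA, V_CE ≈ 12 V

Base loop: V_CC = I_B·R_B + V_BE, so I_B = (17 − 0.7)/390 kΩ = 0.0418 mA.
In the active region I_C = β·I_B = 75 × 0.0418 = 3.13 mA.
Collector loop: V_CE = V_CC − I_C·R_C = 17 − 3.13×1.5 = 12.3 V.
Since V_CE = 12.3 V > V_CE(sat) ≈ 0.2 V, the transistor is in the active region as assumed.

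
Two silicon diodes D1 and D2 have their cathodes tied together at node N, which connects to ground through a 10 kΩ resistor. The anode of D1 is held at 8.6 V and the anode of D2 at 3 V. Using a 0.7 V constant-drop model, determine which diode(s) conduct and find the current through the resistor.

Only D1 conducts; I_R ≈ 0.79 mA

Assume both conduct. Then node N would need to be at both 8.6−0.7 = 7.9 V and 3−0.7 = 2.3 V, which is impossible.
Assume only D1 conducts: V_N = 8.6 − 0.7 = 7.9 V, so I_R = 7.9/10 = 0.79 mA.
Check D2: its anode-to-cathode voltage is 3 − 7.9 = -4.9 V < 0.7 V, so it is off. The assumption is consistent.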